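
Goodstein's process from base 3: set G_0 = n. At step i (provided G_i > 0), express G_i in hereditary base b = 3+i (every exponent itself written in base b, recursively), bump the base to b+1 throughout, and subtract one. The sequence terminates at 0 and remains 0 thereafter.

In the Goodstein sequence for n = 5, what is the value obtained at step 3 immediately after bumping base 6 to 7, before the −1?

5

G_0 = 5. HB_3(5) = 3 + 2. Bump = 6. G_1 = 5.
G_1 = 5. HB_4(5) = 4 + 1. Bump = 6. G_2 = 5.
G_2 = 5. HB_5(5) = 5. Bump = 6. G_3 = 5.
G_3 = 5. HB_6(5) = 5. Bump = 5. G_4 = 4.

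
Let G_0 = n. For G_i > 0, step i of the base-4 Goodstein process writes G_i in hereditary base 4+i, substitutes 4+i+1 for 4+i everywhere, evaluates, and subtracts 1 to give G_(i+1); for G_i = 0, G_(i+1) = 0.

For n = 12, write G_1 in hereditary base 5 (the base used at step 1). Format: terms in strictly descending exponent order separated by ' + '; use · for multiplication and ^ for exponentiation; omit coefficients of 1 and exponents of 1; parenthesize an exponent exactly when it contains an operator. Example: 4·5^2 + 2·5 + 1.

step 0: 12 = 3·4; sub 5 for 4: 3·5; = 15; G_1 = 15−1 = 14
step 1: 14 = 2·5 + 4; sub 6 for 5: 2·6 + 4; = 16; G_2 = 16−1 = 15

2·5 + 4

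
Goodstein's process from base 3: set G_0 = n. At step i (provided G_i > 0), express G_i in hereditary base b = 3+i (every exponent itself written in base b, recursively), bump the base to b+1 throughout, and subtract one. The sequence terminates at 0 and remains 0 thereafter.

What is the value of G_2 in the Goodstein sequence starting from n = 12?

12 —HB3→ 3^2 + 3 —bump→ 4^2 + 4 = 20 —(−1)→ 19
19 —HB4→ 4^2 + 3 —bump→ 5^2 + 3 = 28 —(−1)→ 27
27 —HB5→ 5^2 + 2 —bump→ 6^2 + 2 = 38 —(−1)→ 37

27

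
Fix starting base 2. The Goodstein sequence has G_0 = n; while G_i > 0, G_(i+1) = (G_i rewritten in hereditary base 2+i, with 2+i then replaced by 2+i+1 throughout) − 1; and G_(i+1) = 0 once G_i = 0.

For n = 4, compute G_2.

41

[0] 4 ≡ 2^2 (base 2). Lift 3: 27. −1: 26.
[1] 26 ≡ 2·3^2 + 2·3 + 2 (base 3). Lift 4: 42. −1: 41.
[2] 41 ≡ 2·4^2 + 2·4 + 1 (base 4). Lift 5: 61. −1: 60.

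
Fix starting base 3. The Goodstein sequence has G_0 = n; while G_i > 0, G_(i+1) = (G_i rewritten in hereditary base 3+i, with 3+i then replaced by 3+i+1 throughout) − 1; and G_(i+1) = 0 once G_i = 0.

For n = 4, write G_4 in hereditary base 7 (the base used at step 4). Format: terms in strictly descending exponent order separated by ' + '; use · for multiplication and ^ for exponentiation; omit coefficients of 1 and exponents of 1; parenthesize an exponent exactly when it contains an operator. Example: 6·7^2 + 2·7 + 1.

base 3: 4 = 3 + 1; at 4: 4 + 1 = 5; next = 4
base 4: 4 = 4; at 5: 5 = 5; next = 4
base 5: 4 = 4; at 6: 4 = 4; next = 3
base 6: 3 = 3; at 7: 3 = 3; next = 2

2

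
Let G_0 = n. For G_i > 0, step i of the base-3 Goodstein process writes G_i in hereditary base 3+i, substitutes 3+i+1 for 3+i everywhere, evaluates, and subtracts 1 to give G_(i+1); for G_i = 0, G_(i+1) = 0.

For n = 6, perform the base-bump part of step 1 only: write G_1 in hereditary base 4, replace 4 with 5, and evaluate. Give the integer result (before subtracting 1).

(0) 6|_3 = 2·3 ↦ 2·4|_4 = 8 ⇒ 7
(1) 7|_4 = 4 + 3 ↦ 5 + 3|_5 = 8 ⇒ 7

8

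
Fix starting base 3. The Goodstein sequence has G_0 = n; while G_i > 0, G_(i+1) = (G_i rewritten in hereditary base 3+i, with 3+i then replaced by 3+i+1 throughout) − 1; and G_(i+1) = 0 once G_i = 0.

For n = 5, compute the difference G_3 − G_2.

0

step 0: 5 = 3 + 2; sub 4 for 3: 4 + 2; = 6; G_1 = 6−1 = 5
step 1: 5 = 4 + 1; sub 5 for 4: 5 + 1; = 6; G_2 = 6−1 = 5
step 2: 5 = 5; sub 6 for 5: 6; = 6; G_3 = 6−1 = 5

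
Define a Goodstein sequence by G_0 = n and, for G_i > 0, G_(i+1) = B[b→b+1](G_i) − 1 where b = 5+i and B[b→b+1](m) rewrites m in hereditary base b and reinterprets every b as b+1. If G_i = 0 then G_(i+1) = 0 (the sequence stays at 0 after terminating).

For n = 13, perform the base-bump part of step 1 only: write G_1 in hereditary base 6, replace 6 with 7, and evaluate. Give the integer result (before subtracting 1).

base 5: 13 = 2·5 + 3; at 6: 2·6 + 3 = 15; next = 14
base 6: 14 = 2·6 + 2; at 7: 2·7 + 2 = 16; next = 15

16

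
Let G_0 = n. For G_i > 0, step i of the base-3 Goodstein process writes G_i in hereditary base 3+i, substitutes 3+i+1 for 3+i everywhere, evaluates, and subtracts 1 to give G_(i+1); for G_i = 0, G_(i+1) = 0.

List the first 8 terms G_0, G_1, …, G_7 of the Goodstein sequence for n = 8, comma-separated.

(0) 8|_3 = 2·3 + 2 ↦ 2·4 + 2|_4 = 10 ⇒ 9
(1) 9|_4 = 2·4 + 1 ↦ 2·5 + 1|_5 = 11 ⇒ 10
(2) 10|_5 = 2·5 ↦ 2·6|_6 = 12 ⇒ 11
(3) 11|_6 = 6 + 5 ↦ 7 + 5|_7 = 12 ⇒ 11
(4) 11|_7 = 7 + 4 ↦ 8 + 4|_8 = 12 ⇒ 11
(5) 11|_8 = 8 + 3 ↦ 9 + 3|_9 = 12 ⇒ 11
(6) 11|_9 = 9 + 2 ↦ 10 + 2|_10 = 12 ⇒ 11

8, 9, 10, 11, 11, 11, 11, 11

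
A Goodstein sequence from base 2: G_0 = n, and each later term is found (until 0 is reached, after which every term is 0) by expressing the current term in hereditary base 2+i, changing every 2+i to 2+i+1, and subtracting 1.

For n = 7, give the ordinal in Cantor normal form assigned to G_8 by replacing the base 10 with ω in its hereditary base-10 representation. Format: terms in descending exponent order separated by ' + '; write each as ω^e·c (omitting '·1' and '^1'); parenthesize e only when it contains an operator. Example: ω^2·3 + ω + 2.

G_0 = 7. HB_2(7) = 2^2 + 2 + 1. Bump = 31. G_1 = 30.
G_1 = 30. HB_3(30) = 3^3 + 3. Bump = 260. G_2 = 259.
G_2 = 259. HB_4(259) = 4^4 + 3. Bump = 3128. G_3 = 3127.
G_3 = 3127. HB_5(3127) = 5^5 + 2. Bump = 46658. G_4 = 46657.
G_4 = 46657. HB_6(46657) = 6^6 + 1. Bump = 823544. G_5 = 823543.
G_5 = 823543. HB_7(823543) = 7^7. Bump = 16777216. G_6 = 16777215.
G_6 = 16777215. HB_8(16777215) = 7·8^7 + 7·8^6 + 7·8^5 + 7·8^4 + 7·8^3 + 7·8^2 + 7·8 + 7. Bump = 37665880. G_7 = 37665879.
G_7 = 37665879. HB_9(37665879) = 7·9^7 + 7·9^6 + 7·9^5 + 7·9^4 + 7·9^3 + 7·9^2 + 7·9 + 6. Bump = 77777776. G_8 = 77777775.
G_8 = 77777775. HB_10(77777775) = 7·10^7 + 7·10^6 + 7·10^5 + 7·10^4 + 7·10^3 + 7·10^2 + 7·10 + 5. Bump = 150051214. G_9 = 150051213.

ω^7·7 + ω^6·7 + ω^5·7 + ω^4·7 + ω^3·7 + ω^2·7 + ω·7 + 5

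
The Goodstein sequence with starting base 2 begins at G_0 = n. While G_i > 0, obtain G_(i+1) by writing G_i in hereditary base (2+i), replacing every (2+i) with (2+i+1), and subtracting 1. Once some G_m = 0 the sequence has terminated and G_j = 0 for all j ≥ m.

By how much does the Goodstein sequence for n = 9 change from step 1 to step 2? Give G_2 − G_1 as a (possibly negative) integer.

942

(0) 9|_2 = 2^(2 + 1) + 1 ↦ 3^(3 + 1) + 1|_3 = 82 ⇒ 81
(1) 81|_3 = 3^(3 + 1) ↦ 4^(4 + 1)|_4 = 1024 ⇒ 1023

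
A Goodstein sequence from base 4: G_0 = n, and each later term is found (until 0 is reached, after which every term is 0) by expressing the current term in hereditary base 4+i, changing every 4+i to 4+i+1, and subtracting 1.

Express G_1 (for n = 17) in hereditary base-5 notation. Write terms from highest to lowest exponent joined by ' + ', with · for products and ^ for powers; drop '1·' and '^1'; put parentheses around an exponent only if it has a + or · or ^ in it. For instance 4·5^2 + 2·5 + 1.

5^2

G_0 = 17. HB_4(17) = 4^2 + 1. Bump = 26. G_1 = 25.
G_1 = 25. HB_5(25) = 5^2. Bump = 36. G_2 = 35.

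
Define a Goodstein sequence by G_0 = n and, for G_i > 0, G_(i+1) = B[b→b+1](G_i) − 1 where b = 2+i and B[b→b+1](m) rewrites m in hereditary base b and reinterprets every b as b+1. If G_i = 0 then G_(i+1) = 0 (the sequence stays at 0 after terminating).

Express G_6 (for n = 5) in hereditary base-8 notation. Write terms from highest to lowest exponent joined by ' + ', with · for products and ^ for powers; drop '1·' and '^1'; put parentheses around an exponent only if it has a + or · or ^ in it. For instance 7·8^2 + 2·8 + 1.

step 0: 5 = 2^2 + 1; sub 3 for 2: 3^3 + 1; = 28; G_1 = 28−1 = 27
step 1: 27 = 3^3; sub 4 for 3: 4^4; = 256; G_2 = 256−1 = 255
step 2: 255 = 3·4^3 + 3·4^2 + 3·4 + 3; sub 5 for 4: 3·5^3 + 3·5^2 + 3·5 + 3; = 468; G_3 = 468−1 = 467
step 3: 467 = 3·5^3 + 3·5^2 + 3·5 + 2; sub 6 for 5: 3·6^3 + 3·6^2 + 3·6 + 2; = 776; G_4 = 776−1 = 775
step 4: 775 = 3·6^3 + 3·6^2 + 3·6 + 1; sub 7 for 6: 3·7^3 + 3·7^2 + 3·7 + 1; = 1198; G_5 = 1198−1 = 1197
step 5: 1197 = 3·7^3 + 3·7^2 + 3·7; sub 8 for 7: 3·8^3 + 3·8^2 + 3·8; = 1752; G_6 = 1752−1 = 1751
step 6: 1751 = 3·8^3 + 3·8^2 + 2·8 + 7; sub 9 for 8: 3·9^3 + 3·9^2 + 2·9 + 7; = 2455; G_7 = 2455−1 = 2454

3·8^3 + 3·8^2 + 2·8 + 7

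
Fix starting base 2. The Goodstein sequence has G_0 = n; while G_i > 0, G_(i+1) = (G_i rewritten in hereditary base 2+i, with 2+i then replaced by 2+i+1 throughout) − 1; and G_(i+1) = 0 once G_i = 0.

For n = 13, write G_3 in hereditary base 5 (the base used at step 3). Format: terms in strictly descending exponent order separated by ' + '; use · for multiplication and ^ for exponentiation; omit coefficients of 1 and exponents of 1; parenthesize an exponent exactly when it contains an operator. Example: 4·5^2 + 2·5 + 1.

5^(5 + 1) + 3·5^3 + 3·5^2 + 3·5 + 2

G_0=13  [base 2] 2^(2 + 1) + 2^2 + 1  →[2↦3]→  3^(3 + 1) + 3^3 + 1 = 109  −1 ⇒ G_1=108
G_1=108  [base 3] 3^(3 + 1) + 3^3  →[3↦4]→  4^(4 + 1) + 4^4 = 1280  −1 ⇒ G_2=1279
G_2=1279  [base 4] 4^(4 + 1) + 3·4^3 + 3·4^2 + 3·4 + 3  →[4↦5]→  5^(5 + 1) + 3·5^3 + 3·5^2 + 3·5 + 3 = 16093  −1 ⇒ G_3=16092
G_3=16092  [base 5] 5^(5 + 1) + 3·5^3 + 3·5^2 + 3·5 + 2  →[5↦6]→  6^(6 + 1) + 3·6^3 + 3·6^2 + 3·6 + 2 = 280712  −1 ⇒ G_4=280711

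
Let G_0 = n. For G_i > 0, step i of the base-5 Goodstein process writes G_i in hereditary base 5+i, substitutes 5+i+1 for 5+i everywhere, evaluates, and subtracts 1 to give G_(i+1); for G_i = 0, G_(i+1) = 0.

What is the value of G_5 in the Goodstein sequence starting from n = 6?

step 0: 6 = 5 + 1; sub 6 for 5: 6 + 1; = 7; G_1 = 7−1 = 6
step 1: 6 = 6; sub 7 for 6: 7; = 7; G_2 = 7−1 = 6
step 2: 6 = 6; sub 8 for 7: 6; = 6; G_3 = 6−1 = 5
step 3: 5 = 5; sub 9 for 8: 5; = 5; G_4 = 5−1 = 4
step 4: 4 = 4; sub 10 for 9: 4; = 4; G_5 = 4−1 = 3
step 5: 3 = 3; sub 11 for 10: 3; = 3; G_6 = 3−1 = 2

3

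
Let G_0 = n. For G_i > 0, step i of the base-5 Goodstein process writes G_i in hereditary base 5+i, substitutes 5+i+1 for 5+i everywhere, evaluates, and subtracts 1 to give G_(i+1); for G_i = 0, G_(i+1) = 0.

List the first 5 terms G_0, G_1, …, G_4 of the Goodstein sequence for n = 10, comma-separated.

(0) 10|_5 = 2·5 ↦ 2·6|_6 = 12 ⇒ 11
(1) 11|_6 = 6 + 5 ↦ 7 + 5|_7 = 12 ⇒ 11
(2) 11|_7 = 7 + 4 ↦ 8 + 4|_8 = 12 ⇒ 11
(3) 11|_8 = 8 + 3 ↦ 9 + 3|_9 = 12 ⇒ 11

10, 11, 11, 11, 11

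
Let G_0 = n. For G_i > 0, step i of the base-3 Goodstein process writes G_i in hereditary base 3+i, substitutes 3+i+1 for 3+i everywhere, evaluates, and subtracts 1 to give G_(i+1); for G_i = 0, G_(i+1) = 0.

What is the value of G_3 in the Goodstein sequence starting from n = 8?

G_0=8  [base 3] 2·3 + 2  →[3↦4]→  2·4 + 2 = 10  −1 ⇒ G_1=9
G_1=9  [base 4] 2·4 + 1  →[4↦5]→  2·5 + 1 = 11  −1 ⇒ G_2=10
G_2=10  [base 5] 2·5  →[5↦6]→  2·6 = 12  −1 ⇒ G_3=11
G_3=11  [base 6] 6 + 5  →[6↦7]→  7 + 5 = 12  −1 ⇒ G_4=11

11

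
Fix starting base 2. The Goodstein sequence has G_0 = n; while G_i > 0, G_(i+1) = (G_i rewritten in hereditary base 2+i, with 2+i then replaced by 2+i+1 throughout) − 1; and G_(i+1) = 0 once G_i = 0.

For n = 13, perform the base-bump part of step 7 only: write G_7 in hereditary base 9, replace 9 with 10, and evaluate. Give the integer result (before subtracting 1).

i=0: 13 = 2^(2 + 1) + 2^2 + 1 (b=2); 2→3: 3^(3 + 1) + 3^3 + 1 = 109; 109−1 = 108
i=1: 108 = 3^(3 + 1) + 3^3 (b=3); 3→4: 4^(4 + 1) + 4^4 = 1280; 1280−1 = 1279
i=2: 1279 = 4^(4 + 1) + 3·4^3 + 3·4^2 + 3·4 + 3 (b=4); 4→5: 5^(5 + 1) + 3·5^3 + 3·5^2 + 3·5 + 3 = 16093; 16093−1 = 16092
i=3: 16092 = 5^(5 + 1) + 3·5^3 + 3·5^2 + 3·5 + 2 (b=5); 5→6: 6^(6 + 1) + 3·6^3 + 3·6^2 + 3·6 + 2 = 280712; 280712−1 = 280711
i=4: 280711 = 6^(6 + 1) + 3·6^3 + 3·6^2 + 3·6 + 1 (b=6); 6→7: 7^(7 + 1) + 3·7^3 + 3·7^2 + 3·7 + 1 = 5765999; 5765999−1 = 5765998
i=5: 5765998 = 7^(7 + 1) + 3·7^3 + 3·7^2 + 3·7 (b=7); 7→8: 8^(8 + 1) + 3·8^3 + 3·8^2 + 3·8 = 134219480; 134219480−1 = 134219479
i=6: 134219479 = 8^(8 + 1) + 3·8^3 + 3·8^2 + 2·8 + 7 (b=8); 8→9: 9^(9 + 1) + 3·9^3 + 3·9^2 + 2·9 + 7 = 3486786856; 3486786856−1 = 3486786855

100000003326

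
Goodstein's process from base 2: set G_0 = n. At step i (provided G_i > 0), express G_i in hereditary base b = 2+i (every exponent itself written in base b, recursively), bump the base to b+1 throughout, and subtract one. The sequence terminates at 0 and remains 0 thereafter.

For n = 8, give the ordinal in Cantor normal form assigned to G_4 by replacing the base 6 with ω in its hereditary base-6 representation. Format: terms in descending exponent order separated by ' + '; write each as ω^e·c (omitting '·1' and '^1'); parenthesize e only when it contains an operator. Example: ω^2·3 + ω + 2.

G_0 = 8. HB_2(8) = 2^(2 + 1). Bump = 81. G_1 = 80.
G_1 = 80. HB_3(80) = 2·3^3 + 2·3^2 + 2·3 + 2. Bump = 554. G_2 = 553.
G_2 = 553. HB_4(553) = 2·4^4 + 2·4^2 + 2·4 + 1. Bump = 6311. G_3 = 6310.
G_3 = 6310. HB_5(6310) = 2·5^5 + 2·5^2 + 2·5. Bump = 93396. G_4 = 93395.
G_4 = 93395. HB_6(93395) = 2·6^6 + 2·6^2 + 6 + 5. Bump = 1647196. G_5 = 1647195.

ω^ω·2 + ω^2·2 + ω + 5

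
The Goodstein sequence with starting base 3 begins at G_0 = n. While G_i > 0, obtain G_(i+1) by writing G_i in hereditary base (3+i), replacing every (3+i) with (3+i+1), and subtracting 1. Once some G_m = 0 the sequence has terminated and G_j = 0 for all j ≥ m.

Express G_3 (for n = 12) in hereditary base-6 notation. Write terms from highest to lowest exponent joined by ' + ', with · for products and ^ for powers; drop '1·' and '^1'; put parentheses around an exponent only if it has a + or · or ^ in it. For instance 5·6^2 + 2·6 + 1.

6^2 + 1

(0) 12|_3 = 3^2 + 3 ↦ 4^2 + 4|_4 = 20 ⇒ 19
(1) 19|_4 = 4^2 + 3 ↦ 5^2 + 3|_5 = 28 ⇒ 27
(2) 27|_5 = 5^2 + 2 ↦ 6^2 + 2|_6 = 38 ⇒ 37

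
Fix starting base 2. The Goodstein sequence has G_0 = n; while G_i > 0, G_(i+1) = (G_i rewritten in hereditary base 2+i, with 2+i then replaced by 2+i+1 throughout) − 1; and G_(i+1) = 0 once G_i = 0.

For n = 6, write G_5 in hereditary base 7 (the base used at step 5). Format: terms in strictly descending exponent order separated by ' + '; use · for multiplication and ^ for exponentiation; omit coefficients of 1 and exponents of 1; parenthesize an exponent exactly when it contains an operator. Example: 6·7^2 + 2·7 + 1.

5·7^5 + 5·7^4 + 5·7^3 + 5·7^2 + 5·7 + 4

step 0: 6 = 2^2 + 2; sub 3 for 2: 3^3 + 3; = 30; G_1 = 30−1 = 29
step 1: 29 = 3^3 + 2; sub 4 for 3: 4^4 + 2; = 258; G_2 = 258−1 = 257
step 2: 257 = 4^4 + 1; sub 5 for 4: 5^5 + 1; = 3126; G_3 = 3126−1 = 3125
step 3: 3125 = 5^5; sub 6 for 5: 6^6; = 46656; G_4 = 46656−1 = 46655
step 4: 46655 = 5·6^5 + 5·6^4 + 5·6^3 + 5·6^2 + 5·6 + 5; sub 7 for 6: 5·7^5 + 5·7^4 + 5·7^3 + 5·7^2 + 5·7 + 5; = 98040; G_5 = 98040−1 = 98039
step 5: 98039 = 5·7^5 + 5·7^4 + 5·7^3 + 5·7^2 + 5·7 + 4; sub 8 for 7: 5·8^5 + 5·8^4 + 5·8^3 + 5·8^2 + 5·8 + 4; = 187244; G_6 = 187244−1 = 187243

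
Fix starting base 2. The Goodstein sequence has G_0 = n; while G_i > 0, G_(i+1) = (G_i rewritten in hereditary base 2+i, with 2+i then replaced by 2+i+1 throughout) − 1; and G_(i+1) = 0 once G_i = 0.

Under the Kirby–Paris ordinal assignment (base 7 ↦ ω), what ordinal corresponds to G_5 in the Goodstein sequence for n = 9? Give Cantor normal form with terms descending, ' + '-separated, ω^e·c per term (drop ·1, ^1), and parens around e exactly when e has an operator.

G_0 = 9. HB_2(9) = 2^(2 + 1) + 1. Bump = 82. G_1 = 81.
G_1 = 81. HB_3(81) = 3^(3 + 1). Bump = 1024. G_2 = 1023.
G_2 = 1023. HB_4(1023) = 3·4^4 + 3·4^3 + 3·4^2 + 3·4 + 3. Bump = 9843. G_3 = 9842.
G_3 = 9842. HB_5(9842) = 3·5^5 + 3·5^3 + 3·5^2 + 3·5 + 2. Bump = 140744. G_4 = 140743.
G_4 = 140743. HB_6(140743) = 3·6^6 + 3·6^3 + 3·6^2 + 3·6 + 1. Bump = 2471827. G_5 = 2471826.
G_5 = 2471826. HB_7(2471826) = 3·7^7 + 3·7^3 + 3·7^2 + 3·7. Bump = 50333400. G_6 = 50333399.

ω^ω·3 + ω^3·3 + ω^2·3 + ω·3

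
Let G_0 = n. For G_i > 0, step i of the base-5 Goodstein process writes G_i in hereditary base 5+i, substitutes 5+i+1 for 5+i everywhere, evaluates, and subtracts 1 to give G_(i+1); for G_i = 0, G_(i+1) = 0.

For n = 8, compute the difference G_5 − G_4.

-1

i=0: 8 = 5 + 3 (b=5); 5→6: 6 + 3 = 9; 9−1 = 8
i=1: 8 = 6 + 2 (b=6); 6→7: 7 + 2 = 9; 9−1 = 8
i=2: 8 = 7 + 1 (b=7); 7→8: 8 + 1 = 9; 9−1 = 8
i=3: 8 = 8 (b=8); 8→9: 9 = 9; 9−1 = 8
i=4: 8 = 8 (b=9); 9→10: 8 = 8; 8−1 = 7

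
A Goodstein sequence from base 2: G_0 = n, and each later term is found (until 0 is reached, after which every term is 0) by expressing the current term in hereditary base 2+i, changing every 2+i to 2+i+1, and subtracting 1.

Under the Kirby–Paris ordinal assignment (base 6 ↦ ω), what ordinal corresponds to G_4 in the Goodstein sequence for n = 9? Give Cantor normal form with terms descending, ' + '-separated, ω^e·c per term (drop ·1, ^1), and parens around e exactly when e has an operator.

ω^ω·3 + ω^3·3 + ω^2·3 + ω·3 + 1

G_0=9  [base 2] 2^(2 + 1) + 1  →[2↦3]→  3^(3 + 1) + 1 = 82  −1 ⇒ G_1=81
G_1=81  [base 3] 3^(3 + 1)  →[3↦4]→  4^(4 + 1) = 1024  −1 ⇒ G_2=1023
G_2=1023  [base 4] 3·4^4 + 3·4^3 + 3·4^2 + 3·4 + 3  →[4↦5]→  3·5^5 + 3·5^3 + 3·5^2 + 3·5 + 3 = 9843  −1 ⇒ G_3=9842
G_3=9842  [base 5] 3·5^5 + 3·5^3 + 3·5^2 + 3·5 + 2  →[5↦6]→  3·6^6 + 3·6^3 + 3·6^2 + 3·6 + 2 = 140744  −1 ⇒ G_4=140743
G_4=140743  [base 6] 3·6^6 + 3·6^3 + 3·6^2 + 3·6 + 1  →[6↦7]→  3·7^7 + 3·7^3 + 3·7^2 + 3·7 + 1 = 2471827  −1 ⇒ G_5=2471826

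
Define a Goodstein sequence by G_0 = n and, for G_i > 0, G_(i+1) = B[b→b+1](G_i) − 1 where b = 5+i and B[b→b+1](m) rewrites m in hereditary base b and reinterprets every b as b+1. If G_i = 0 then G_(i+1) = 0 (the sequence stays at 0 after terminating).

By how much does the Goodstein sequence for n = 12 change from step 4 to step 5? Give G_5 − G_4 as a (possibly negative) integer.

12 —HB5→ 2·5 + 2 —bump→ 2·6 + 2 = 14 —(−1)→ 13
13 —HB6→ 2·6 + 1 —bump→ 2·7 + 1 = 15 —(−1)→ 14
14 —HB7→ 2·7 —bump→ 2·8 = 16 —(−1)→ 15
15 —HB8→ 8 + 7 —bump→ 9 + 7 = 16 —(−1)→ 15
15 —HB9→ 9 + 6 —bump→ 10 + 6 = 16 —(−1)→ 15

0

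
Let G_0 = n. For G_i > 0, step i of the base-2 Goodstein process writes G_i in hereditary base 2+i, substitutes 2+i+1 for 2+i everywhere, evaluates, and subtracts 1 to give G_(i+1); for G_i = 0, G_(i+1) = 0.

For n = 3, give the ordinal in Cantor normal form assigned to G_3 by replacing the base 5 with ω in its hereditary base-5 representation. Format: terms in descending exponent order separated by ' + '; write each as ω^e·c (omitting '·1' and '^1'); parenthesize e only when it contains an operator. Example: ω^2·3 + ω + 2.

base 2: 3 = 2 + 1; at 3: 3 + 1 = 4; next = 3
base 3: 3 = 3; at 4: 4 = 4; next = 3
base 4: 3 = 3; at 5: 3 = 3; next = 2

2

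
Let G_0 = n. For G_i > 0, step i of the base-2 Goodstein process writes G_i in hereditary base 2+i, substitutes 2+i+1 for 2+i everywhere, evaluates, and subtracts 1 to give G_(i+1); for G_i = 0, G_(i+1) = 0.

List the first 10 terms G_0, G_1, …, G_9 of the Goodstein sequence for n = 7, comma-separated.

i=0: 7 = 2^2 + 2 + 1 (b=2); 2→3: 3^3 + 3 + 1 = 31; 31−1 = 30
i=1: 30 = 3^3 + 3 (b=3); 3→4: 4^4 + 4 = 260; 260−1 = 259
i=2: 259 = 4^4 + 3 (b=4); 4→5: 5^5 + 3 = 3128; 3128−1 = 3127
i=3: 3127 = 5^5 + 2 (b=5); 5→6: 6^6 + 2 = 46658; 46658−1 = 46657
i=4: 46657 = 6^6 + 1 (b=6); 6→7: 7^7 + 1 = 823544; 823544−1 = 823543
i=5: 823543 = 7^7 (b=7); 7→8: 8^8 = 16777216; 16777216−1 = 16777215
i=6: 16777215 = 7·8^7 + 7·8^6 + 7·8^5 + 7·8^4 + 7·8^3 + 7·8^2 + 7·8 + 7 (b=8); 8→9: 7·9^7 + 7·9^6 + 7·9^5 + 7·9^4 + 7·9^3 + 7·9^2 + 7·9 + 7 = 37665880; 37665880−1 = 37665879
i=7: 37665879 = 7·9^7 + 7·9^6 + 7·9^5 + 7·9^4 + 7·9^3 + 7·9^2 + 7·9 + 6 (b=9); 9→10: 7·10^7 + 7·10^6 + 7·10^5 + 7·10^4 + 7·10^3 + 7·10^2 + 7·10 + 6 = 77777776; 77777776−1 = 77777775
i=8: 77777775 = 7·10^7 + 7·10^6 + 7·10^5 + 7·10^4 + 7·10^3 + 7·10^2 + 7·10 + 5 (b=10); 10→11: 7·11^7 + 7·11^6 + 7·11^5 + 7·11^4 + 7·11^3 + 7·11^2 + 7·11 + 5 = 150051214; 150051214−1 = 150051213

7, 30, 259, 3127, 46657, 823543, 16777215, 37665879, 77777775, 150051213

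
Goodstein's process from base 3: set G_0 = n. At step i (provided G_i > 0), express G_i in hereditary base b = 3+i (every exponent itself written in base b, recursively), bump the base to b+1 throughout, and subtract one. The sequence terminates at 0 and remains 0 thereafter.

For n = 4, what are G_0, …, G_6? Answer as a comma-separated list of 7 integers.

4, 4, 4, 3, 2, 1, 0

[0] 4 ≡ 3 + 1 (base 3). Lift 4: 5. −1: 4.
[1] 4 ≡ 4 (base 4). Lift 5: 5. −1: 4.
[2] 4 ≡ 4 (base 5). Lift 6: 4. −1: 3.
[3] 3 ≡ 3 (base 6). Lift 7: 3. −1: 2.
[4] 2 ≡ 2 (base 7). Lift 8: 2. −1: 1.
[5] 1 ≡ 1 (base 8). Lift 9: 1. −1: 0.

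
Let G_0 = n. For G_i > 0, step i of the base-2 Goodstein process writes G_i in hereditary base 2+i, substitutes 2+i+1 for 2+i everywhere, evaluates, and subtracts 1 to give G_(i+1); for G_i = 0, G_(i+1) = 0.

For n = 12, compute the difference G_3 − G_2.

G_0=12  [base 2] 2^(2 + 1) + 2^2  →[2↦3]→  3^(3 + 1) + 3^3 = 108  −1 ⇒ G_1=107
G_1=107  [base 3] 3^(3 + 1) + 2·3^2 + 2·3 + 2  →[3↦4]→  4^(4 + 1) + 2·4^2 + 2·4 + 2 = 1066  −1 ⇒ G_2=1065
G_2=1065  [base 4] 4^(4 + 1) + 2·4^2 + 2·4 + 1  →[4↦5]→  5^(5 + 1) + 2·5^2 + 2·5 + 1 = 15686  −1 ⇒ G_3=15685

14620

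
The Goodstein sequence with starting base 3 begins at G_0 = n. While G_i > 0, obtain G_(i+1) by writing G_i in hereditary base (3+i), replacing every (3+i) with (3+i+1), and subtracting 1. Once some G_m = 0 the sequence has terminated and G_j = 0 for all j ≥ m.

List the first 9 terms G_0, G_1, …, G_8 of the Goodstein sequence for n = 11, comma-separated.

11, 17, 25, 35, 39, 43, 47, 51, 55

(0) 11|_3 = 3^2 + 2 ↦ 4^2 + 2|_4 = 18 ⇒ 17
(1) 17|_4 = 4^2 + 1 ↦ 5^2 + 1|_5 = 26 ⇒ 25
(2) 25|_5 = 5^2 ↦ 6^2|_6 = 36 ⇒ 35
(3) 35|_6 = 5·6 + 5 ↦ 5·7 + 5|_7 = 40 ⇒ 39
(4) 39|_7 = 5·7 + 4 ↦ 5·8 + 4|_8 = 44 ⇒ 43
(5) 43|_8 = 5·8 + 3 ↦ 5·9 + 3|_9 = 48 ⇒ 47
(6) 47|_9 = 5·9 + 2 ↦ 5·10 + 2|_10 = 52 ⇒ 51
(7) 51|_10 = 5·10 + 1 ↦ 5·11 + 1|_11 = 56 ⇒ 55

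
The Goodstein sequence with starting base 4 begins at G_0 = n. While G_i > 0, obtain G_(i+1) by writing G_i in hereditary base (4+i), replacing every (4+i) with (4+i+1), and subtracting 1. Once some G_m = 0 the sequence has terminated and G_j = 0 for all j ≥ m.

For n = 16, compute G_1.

24

16 —HB4→ 4^2 —bump→ 5^2 = 25 —(−1)→ 24
24 —HB5→ 4·5 + 4 —bump→ 4·6 + 4 = 28 —(−1)→ 27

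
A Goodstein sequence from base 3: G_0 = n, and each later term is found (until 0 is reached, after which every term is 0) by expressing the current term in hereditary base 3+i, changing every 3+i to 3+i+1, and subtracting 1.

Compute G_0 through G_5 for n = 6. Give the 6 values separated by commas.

base 3: 6 = 2·3; at 4: 2·4 = 8; next = 7
base 4: 7 = 4 + 3; at 5: 5 + 3 = 8; next = 7
base 5: 7 = 5 + 2; at 6: 6 + 2 = 8; next = 7
base 6: 7 = 6 + 1; at 7: 7 + 1 = 8; next = 7
base 7: 7 = 7; at 8: 8 = 8; next = 7

6, 7, 7, 7, 7, 7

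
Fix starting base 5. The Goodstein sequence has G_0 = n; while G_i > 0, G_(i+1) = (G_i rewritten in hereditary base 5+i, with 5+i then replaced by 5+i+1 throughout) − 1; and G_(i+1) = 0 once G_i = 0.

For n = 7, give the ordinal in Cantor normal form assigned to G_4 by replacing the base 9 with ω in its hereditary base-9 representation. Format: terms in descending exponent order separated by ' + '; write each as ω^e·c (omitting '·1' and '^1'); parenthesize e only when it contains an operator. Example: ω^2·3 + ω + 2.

6

7 —HB5→ 5 + 2 —bump→ 6 + 2 = 8 —(−1)→ 7
7 —HB6→ 6 + 1 —bump→ 7 + 1 = 8 —(−1)→ 7
7 —HB7→ 7 —bump→ 8 = 8 —(−1)→ 7
7 —HB8→ 7 —bump→ 7 = 7 —(−1)→ 6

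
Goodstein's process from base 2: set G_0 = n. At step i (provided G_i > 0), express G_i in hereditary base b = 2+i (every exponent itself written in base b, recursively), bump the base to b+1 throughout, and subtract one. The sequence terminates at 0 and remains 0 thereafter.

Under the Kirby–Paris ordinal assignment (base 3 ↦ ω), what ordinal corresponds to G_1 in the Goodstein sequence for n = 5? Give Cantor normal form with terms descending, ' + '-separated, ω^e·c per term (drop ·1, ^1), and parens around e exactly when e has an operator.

[0] 5 ≡ 2^2 + 1 (base 2). Lift 3: 28. −1: 27.
[1] 27 ≡ 3^3 (base 3). Lift 4: 256. −1: 255.

ω^ω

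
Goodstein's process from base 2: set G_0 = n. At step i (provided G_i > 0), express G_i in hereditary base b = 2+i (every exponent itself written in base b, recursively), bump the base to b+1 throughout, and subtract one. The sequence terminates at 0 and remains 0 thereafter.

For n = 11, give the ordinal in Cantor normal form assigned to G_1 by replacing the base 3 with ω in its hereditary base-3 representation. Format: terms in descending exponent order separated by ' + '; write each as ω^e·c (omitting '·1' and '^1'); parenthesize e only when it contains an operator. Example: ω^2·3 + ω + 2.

11 —HB2→ 2^(2 + 1) + 2 + 1 —bump→ 3^(3 + 1) + 3 + 1 = 85 —(−1)→ 84
84 —HB3→ 3^(3 + 1) + 3 —bump→ 4^(4 + 1) + 4 = 1028 —(−1)→ 1027

ω^(ω + 1) + ω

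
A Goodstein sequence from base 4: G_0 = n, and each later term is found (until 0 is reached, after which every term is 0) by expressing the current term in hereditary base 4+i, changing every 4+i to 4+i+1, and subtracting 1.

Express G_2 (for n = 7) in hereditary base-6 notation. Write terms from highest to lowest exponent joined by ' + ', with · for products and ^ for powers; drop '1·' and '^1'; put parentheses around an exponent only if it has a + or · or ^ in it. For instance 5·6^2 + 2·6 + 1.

(0) 7|_4 = 4 + 3 ↦ 5 + 3|_5 = 8 ⇒ 7
(1) 7|_5 = 5 + 2 ↦ 6 + 2|_6 = 8 ⇒ 7
(2) 7|_6 = 6 + 1 ↦ 7 + 1|_7 = 8 ⇒ 7

6 + 1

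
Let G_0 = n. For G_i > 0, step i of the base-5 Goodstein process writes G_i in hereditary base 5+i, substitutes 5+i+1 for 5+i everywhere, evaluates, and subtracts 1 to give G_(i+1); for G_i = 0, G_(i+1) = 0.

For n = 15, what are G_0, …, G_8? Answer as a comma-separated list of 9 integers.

15 —HB5→ 3·5 —bump→ 3·6 = 18 —(−1)→ 17
17 —HB6→ 2·6 + 5 —bump→ 2·7 + 5 = 19 —(−1)→ 18
18 —HB7→ 2·7 + 4 —bump→ 2·8 + 4 = 20 —(−1)→ 19
19 —HB8→ 2·8 + 3 —bump→ 2·9 + 3 = 21 —(−1)→ 20
20 —HB9→ 2·9 + 2 —bump→ 2·10 + 2 = 22 —(−1)→ 21
21 —HB10→ 2·10 + 1 —bump→ 2·11 + 1 = 23 —(−1)→ 22
22 —HB11→ 2·11 —bump→ 2·12 = 24 —(−1)→ 23
23 —HB12→ 12 + 11 —bump→ 13 + 11 = 24 —(−1)→ 23

15, 17, 18, 19, 20, 21, 22, 23, 23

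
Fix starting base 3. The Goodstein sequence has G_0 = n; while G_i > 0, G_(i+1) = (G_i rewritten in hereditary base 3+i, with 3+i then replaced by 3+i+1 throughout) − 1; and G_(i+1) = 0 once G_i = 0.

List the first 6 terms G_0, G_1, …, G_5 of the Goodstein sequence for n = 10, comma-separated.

(0) 10|_3 = 3^2 + 1 ↦ 4^2 + 1|_4 = 17 ⇒ 16
(1) 16|_4 = 4^2 ↦ 5^2|_5 = 25 ⇒ 24
(2) 24|_5 = 4·5 + 4 ↦ 4·6 + 4|_6 = 28 ⇒ 27
(3) 27|_6 = 4·6 + 3 ↦ 4·7 + 3|_7 = 31 ⇒ 30
(4) 30|_7 = 4·7 + 2 ↦ 4·8 + 2|_8 = 34 ⇒ 33

10, 16, 24, 27, 30, 33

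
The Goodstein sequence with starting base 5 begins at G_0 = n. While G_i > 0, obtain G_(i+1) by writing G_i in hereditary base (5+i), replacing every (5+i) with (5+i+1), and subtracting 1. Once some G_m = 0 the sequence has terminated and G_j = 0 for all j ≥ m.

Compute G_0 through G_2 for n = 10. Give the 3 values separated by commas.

10, 11, 11

10 —HB5→ 2·5 —bump→ 2·6 = 12 —(−1)→ 11
11 —HB6→ 6 + 5 —bump→ 7 + 5 = 12 —(−1)→ 11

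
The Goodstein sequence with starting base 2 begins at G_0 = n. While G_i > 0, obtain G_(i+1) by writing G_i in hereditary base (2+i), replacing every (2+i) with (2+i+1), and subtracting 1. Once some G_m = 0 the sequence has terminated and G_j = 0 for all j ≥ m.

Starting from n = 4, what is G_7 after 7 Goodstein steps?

4 —HB2→ 2^2 —bump→ 3^3 = 27 —(−1)→ 26
26 —HB3→ 2·3^2 + 2·3 + 2 —bump→ 2·4^2 + 2·4 + 2 = 42 —(−1)→ 41
41 —HB4→ 2·4^2 + 2·4 + 1 —bump→ 2·5^2 + 2·5 + 1 = 61 —(−1)→ 60
60 —HB5→ 2·5^2 + 2·5 —bump→ 2·6^2 + 2·6 = 84 —(−1)→ 83
83 —HB6→ 2·6^2 + 6 + 5 —bump→ 2·7^2 + 7 + 5 = 110 —(−1)→ 109
109 —HB7→ 2·7^2 + 7 + 4 —bump→ 2·8^2 + 8 + 4 = 140 —(−1)→ 139
139 —HB8→ 2·8^2 + 8 + 3 —bump→ 2·9^2 + 9 + 3 = 174 —(−1)→ 173

173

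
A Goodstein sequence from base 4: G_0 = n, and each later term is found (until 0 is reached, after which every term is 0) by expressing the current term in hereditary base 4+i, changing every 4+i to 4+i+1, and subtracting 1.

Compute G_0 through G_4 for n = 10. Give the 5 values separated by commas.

10 —HB4→ 2·4 + 2 —bump→ 2·5 + 2 = 12 —(−1)→ 11
11 —HB5→ 2·5 + 1 —bump→ 2·6 + 1 = 13 —(−1)→ 12
12 —HB6→ 2·6 —bump→ 2·7 = 14 —(−1)→ 13
13 —HB7→ 7 + 6 —bump→ 8 + 6 = 14 —(−1)→ 13

10, 11, 12, 13, 13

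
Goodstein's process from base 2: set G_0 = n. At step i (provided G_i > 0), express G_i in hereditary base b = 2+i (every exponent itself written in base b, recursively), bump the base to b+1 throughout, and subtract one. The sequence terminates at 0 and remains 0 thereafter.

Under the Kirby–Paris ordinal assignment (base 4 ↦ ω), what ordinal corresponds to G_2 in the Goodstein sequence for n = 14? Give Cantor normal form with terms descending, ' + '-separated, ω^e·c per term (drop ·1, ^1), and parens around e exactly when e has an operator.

ω^(ω + 1) + ω^ω + 1

G_0 = 14. HB_2(14) = 2^(2 + 1) + 2^2 + 2. Bump = 111. G_1 = 110.
G_1 = 110. HB_3(110) = 3^(3 + 1) + 3^3 + 2. Bump = 1282. G_2 = 1281.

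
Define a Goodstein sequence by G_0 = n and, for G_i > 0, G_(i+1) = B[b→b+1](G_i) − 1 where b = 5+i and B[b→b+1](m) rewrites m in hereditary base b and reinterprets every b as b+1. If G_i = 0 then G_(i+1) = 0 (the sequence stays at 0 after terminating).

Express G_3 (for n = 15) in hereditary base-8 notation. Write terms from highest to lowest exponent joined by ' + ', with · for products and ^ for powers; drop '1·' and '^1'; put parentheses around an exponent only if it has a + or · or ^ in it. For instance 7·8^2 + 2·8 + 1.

2·8 + 3

step 0: 15 = 3·5; sub 6 for 5: 3·6; = 18; G_1 = 18−1 = 17
step 1: 17 = 2·6 + 5; sub 7 for 6: 2·7 + 5; = 19; G_2 = 19−1 = 18
step 2: 18 = 2·7 + 4; sub 8 for 7: 2·8 + 4; = 20; G_3 = 20−1 = 19
step 3: 19 = 2·8 + 3; sub 9 for 8: 2·9 + 3; = 21; G_4 = 21−1 = 20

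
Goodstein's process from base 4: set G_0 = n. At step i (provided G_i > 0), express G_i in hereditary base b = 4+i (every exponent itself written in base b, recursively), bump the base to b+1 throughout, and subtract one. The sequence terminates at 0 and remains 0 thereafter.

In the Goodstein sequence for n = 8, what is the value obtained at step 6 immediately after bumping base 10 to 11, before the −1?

9

base 4: 8 = 2·4; at 5: 2·5 = 10; next = 9
base 5: 9 = 5 + 4; at 6: 6 + 4 = 10; next = 9
base 6: 9 = 6 + 3; at 7: 7 + 3 = 10; next = 9
base 7: 9 = 7 + 2; at 8: 8 + 2 = 10; next = 9
base 8: 9 = 8 + 1; at 9: 9 + 1 = 10; next = 9
base 9: 9 = 9; at 10: 10 = 10; next = 9
base 10: 9 = 9; at 11: 9 = 9; next = 8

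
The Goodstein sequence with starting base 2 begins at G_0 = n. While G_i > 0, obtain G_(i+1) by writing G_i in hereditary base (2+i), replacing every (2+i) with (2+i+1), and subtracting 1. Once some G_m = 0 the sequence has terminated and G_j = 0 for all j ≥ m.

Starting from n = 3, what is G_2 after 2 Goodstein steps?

3

step 0: 3 = 2 + 1; sub 3 for 2: 3 + 1; = 4; G_1 = 4−1 = 3
step 1: 3 = 3; sub 4 for 3: 4; = 4; G_2 = 4−1 = 3
step 2: 3 = 3; sub 5 for 4: 3; = 3; G_3 = 3−1 = 2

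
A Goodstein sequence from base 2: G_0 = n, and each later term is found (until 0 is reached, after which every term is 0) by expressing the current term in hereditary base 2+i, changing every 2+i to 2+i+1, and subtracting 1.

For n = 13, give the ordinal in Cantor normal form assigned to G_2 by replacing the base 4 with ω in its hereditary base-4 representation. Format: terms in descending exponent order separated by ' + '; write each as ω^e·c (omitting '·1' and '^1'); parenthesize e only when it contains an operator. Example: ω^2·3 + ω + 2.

ω^(ω + 1) + ω^3·3 + ω^2·3 + ω·3 + 3

base 2: 13 = 2^(2 + 1) + 2^2 + 1; at 3: 3^(3 + 1) + 3^3 + 1 = 109; next = 108
base 3: 108 = 3^(3 + 1) + 3^3; at 4: 4^(4 + 1) + 4^4 = 1280; next = 1279
base 4: 1279 = 4^(4 + 1) + 3·4^3 + 3·4^2 + 3·4 + 3; at 5: 5^(5 + 1) + 3·5^3 + 3·5^2 + 3·5 + 3 = 16093; next = 16092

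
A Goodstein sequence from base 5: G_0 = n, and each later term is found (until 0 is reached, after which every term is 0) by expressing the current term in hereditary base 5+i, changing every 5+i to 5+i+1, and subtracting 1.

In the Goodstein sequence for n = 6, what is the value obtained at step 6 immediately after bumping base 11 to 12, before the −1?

2

G_0 = 6. HB_5(6) = 5 + 1. Bump = 7. G_1 = 6.
G_1 = 6. HB_6(6) = 6. Bump = 7. G_2 = 6.
G_2 = 6. HB_7(6) = 6. Bump = 6. G_3 = 5.
G_3 = 5. HB_8(5) = 5. Bump = 5. G_4 = 4.
G_4 = 4. HB_9(4) = 4. Bump = 4. G_5 = 3.
G_5 = 3. HB_10(3) = 3. Bump = 3. G_6 = 2.
G_6 = 2. HB_11(2) = 2. Bump = 2. G_7 = 1.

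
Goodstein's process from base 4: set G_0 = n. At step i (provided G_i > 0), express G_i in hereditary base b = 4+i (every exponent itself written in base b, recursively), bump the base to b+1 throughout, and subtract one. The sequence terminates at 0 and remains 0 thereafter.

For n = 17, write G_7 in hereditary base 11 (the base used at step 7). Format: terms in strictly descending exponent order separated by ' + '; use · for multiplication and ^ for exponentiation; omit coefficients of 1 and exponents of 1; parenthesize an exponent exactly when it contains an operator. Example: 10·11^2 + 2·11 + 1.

base 4: 17 = 4^2 + 1; at 5: 5^2 + 1 = 26; next = 25
base 5: 25 = 5^2; at 6: 6^2 = 36; next = 35
base 6: 35 = 5·6 + 5; at 7: 5·7 + 5 = 40; next = 39
base 7: 39 = 5·7 + 4; at 8: 5·8 + 4 = 44; next = 43
base 8: 43 = 5·8 + 3; at 9: 5·9 + 3 = 48; next = 47
base 9: 47 = 5·9 + 2; at 10: 5·10 + 2 = 52; next = 51
base 10: 51 = 5·10 + 1; at 11: 5·11 + 1 = 56; next = 55
base 11: 55 = 5·11; at 12: 5·12 = 60; next = 59

5·11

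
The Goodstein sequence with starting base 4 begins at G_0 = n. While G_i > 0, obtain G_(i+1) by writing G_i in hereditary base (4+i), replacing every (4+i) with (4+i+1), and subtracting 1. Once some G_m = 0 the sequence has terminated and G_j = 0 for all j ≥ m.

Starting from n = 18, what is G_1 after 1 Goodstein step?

[0] 18 ≡ 4^2 + 2 (base 4). Lift 5: 27. −1: 26.
[1] 26 ≡ 5^2 + 1 (base 5). Lift 6: 37. −1: 36.

26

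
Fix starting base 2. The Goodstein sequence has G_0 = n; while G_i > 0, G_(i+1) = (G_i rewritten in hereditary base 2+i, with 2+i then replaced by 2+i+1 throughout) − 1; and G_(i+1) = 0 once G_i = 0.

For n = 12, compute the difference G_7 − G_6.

3352566707

12 —HB2→ 2^(2 + 1) + 2^2 —bump→ 3^(3 + 1) + 3^3 = 108 —(−1)→ 107
107 —HB3→ 3^(3 + 1) + 2·3^2 + 2·3 + 2 —bump→ 4^(4 + 1) + 2·4^2 + 2·4 + 2 = 1066 —(−1)→ 1065
1065 —HB4→ 4^(4 + 1) + 2·4^2 + 2·4 + 1 —bump→ 5^(5 + 1) + 2·5^2 + 2·5 + 1 = 15686 —(−1)→ 15685
15685 —HB5→ 5^(5 + 1) + 2·5^2 + 2·5 —bump→ 6^(6 + 1) + 2·6^2 + 2·6 = 280020 —(−1)→ 280019
280019 —HB6→ 6^(6 + 1) + 2·6^2 + 6 + 5 —bump→ 7^(7 + 1) + 2·7^2 + 7 + 5 = 5764911 —(−1)→ 5764910
5764910 —HB7→ 7^(7 + 1) + 2·7^2 + 7 + 4 —bump→ 8^(8 + 1) + 2·8^2 + 8 + 4 = 134217868 —(−1)→ 134217867
134217867 —HB8→ 8^(8 + 1) + 2·8^2 + 8 + 3 —bump→ 9^(9 + 1) + 2·9^2 + 9 + 3 = 3486784575 —(−1)→ 3486784574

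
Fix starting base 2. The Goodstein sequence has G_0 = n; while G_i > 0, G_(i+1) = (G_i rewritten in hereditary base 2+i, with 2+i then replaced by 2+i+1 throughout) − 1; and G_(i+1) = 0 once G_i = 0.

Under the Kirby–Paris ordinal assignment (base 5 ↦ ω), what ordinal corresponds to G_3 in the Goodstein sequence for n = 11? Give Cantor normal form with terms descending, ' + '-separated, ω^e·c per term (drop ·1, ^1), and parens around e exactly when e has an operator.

i=0: 11 = 2^(2 + 1) + 2 + 1 (b=2); 2→3: 3^(3 + 1) + 3 + 1 = 85; 85−1 = 84
i=1: 84 = 3^(3 + 1) + 3 (b=3); 3→4: 4^(4 + 1) + 4 = 1028; 1028−1 = 1027
i=2: 1027 = 4^(4 + 1) + 3 (b=4); 4→5: 5^(5 + 1) + 3 = 15628; 15628−1 = 15627
i=3: 15627 = 5^(5 + 1) + 2 (b=5); 5→6: 6^(6 + 1) + 2 = 279938; 279938−1 = 279937

ω^(ω + 1) + 2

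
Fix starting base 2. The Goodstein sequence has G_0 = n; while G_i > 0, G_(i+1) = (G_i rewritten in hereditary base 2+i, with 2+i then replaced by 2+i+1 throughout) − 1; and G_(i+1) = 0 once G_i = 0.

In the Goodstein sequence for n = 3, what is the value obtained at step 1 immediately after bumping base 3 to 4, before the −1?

4

(0) 3|_2 = 2 + 1 ↦ 3 + 1|_3 = 4 ⇒ 3
(1) 3|_3 = 3 ↦ 4|_4 = 4 ⇒ 3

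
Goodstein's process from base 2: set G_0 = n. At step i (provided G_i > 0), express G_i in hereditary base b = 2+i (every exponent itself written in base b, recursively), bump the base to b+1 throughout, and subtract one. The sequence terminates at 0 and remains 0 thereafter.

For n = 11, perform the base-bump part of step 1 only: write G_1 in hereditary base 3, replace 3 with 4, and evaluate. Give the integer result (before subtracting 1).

1028

[0] 11 ≡ 2^(2 + 1) + 2 + 1 (base 2). Lift 3: 85. −1: 84.
[1] 84 ≡ 3^(3 + 1) + 3 (base 3). Lift 4: 1028. −1: 1027.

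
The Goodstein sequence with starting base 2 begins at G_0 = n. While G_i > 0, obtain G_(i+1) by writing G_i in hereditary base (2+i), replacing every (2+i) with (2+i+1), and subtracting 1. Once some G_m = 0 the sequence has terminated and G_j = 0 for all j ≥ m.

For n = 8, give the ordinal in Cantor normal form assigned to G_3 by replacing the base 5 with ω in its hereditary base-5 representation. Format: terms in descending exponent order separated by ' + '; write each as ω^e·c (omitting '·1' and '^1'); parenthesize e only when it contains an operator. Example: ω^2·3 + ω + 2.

ω^ω·2 + ω^2·2 + ω·2

i=0: 8 = 2^(2 + 1) (b=2); 2→3: 3^(3 + 1) = 81; 81−1 = 80
i=1: 80 = 2·3^3 + 2·3^2 + 2·3 + 2 (b=3); 3→4: 2·4^4 + 2·4^2 + 2·4 + 2 = 554; 554−1 = 553
i=2: 553 = 2·4^4 + 2·4^2 + 2·4 + 1 (b=4); 4→5: 2·5^5 + 2·5^2 + 2·5 + 1 = 6311; 6311−1 = 6310
i=3: 6310 = 2·5^5 + 2·5^2 + 2·5 (b=5); 5→6: 2·6^6 + 2·6^2 + 2·6 = 93396; 93396−1 = 93395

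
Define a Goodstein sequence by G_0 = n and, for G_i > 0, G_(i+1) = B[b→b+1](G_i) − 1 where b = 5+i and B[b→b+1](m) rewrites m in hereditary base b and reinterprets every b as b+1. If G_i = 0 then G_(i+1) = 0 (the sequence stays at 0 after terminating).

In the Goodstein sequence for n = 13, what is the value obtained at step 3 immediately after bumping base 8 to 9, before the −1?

G_0 = 13. HB_5(13) = 2·5 + 3. Bump = 15. G_1 = 14.
G_1 = 14. HB_6(14) = 2·6 + 2. Bump = 16. G_2 = 15.
G_2 = 15. HB_7(15) = 2·7 + 1. Bump = 17. G_3 = 16.
G_3 = 16. HB_8(16) = 2·8. Bump = 18. G_4 = 17.

18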